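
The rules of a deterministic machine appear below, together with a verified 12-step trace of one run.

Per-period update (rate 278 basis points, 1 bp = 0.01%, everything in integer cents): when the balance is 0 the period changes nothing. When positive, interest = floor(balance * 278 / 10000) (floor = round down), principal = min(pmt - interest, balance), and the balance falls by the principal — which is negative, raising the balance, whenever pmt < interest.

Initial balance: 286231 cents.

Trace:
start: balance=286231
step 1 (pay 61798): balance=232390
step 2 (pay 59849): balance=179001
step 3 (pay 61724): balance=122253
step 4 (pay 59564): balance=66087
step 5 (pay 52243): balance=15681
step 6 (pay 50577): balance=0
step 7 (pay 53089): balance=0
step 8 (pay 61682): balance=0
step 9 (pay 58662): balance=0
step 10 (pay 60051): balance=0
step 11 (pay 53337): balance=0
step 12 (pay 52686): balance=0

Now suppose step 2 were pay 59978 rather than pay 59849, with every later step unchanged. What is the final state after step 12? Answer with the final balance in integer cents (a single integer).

(re-executing from step 2 with the substitution; state before step 2: balance=232390)
step 2 (pay 59978): balance=178872
step 3 (pay 61724): balance=122120
step 4 (pay 59564): balance=65950
step 5 (pay 52243): balance=15540
step 6 (pay 50577): balance=0
step 7 (pay 53089): balance=0
step 8 (pay 61682): balance=0
step 9 (pay 58662): balance=0
step 10 (pay 60051): balance=0
step 11 (pay 53337): balance=0
step 12 (pay 52686): balance=0

0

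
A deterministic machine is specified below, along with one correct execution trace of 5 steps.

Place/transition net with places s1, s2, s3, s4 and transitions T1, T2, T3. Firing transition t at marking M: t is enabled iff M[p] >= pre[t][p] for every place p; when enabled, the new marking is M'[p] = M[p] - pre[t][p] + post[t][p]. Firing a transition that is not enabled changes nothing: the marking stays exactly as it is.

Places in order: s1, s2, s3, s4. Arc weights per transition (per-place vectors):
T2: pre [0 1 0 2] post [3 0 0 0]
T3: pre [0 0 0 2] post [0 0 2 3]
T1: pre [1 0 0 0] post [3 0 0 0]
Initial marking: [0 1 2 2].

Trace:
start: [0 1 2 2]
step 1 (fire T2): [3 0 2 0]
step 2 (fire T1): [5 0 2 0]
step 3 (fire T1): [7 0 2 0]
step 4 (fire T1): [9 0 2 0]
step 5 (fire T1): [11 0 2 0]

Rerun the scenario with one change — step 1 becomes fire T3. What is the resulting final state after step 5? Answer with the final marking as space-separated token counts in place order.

(re-executing from step 1 with the substitution; state before step 1: [0 1 2 2])
step 1 (fire T3): [0 1 4 3]
step 2 (fire T1): [0 1 4 3]
step 3 (fire T1): [0 1 4 3]
step 4 (fire T1): [0 1 4 3]
step 5 (fire T1): [0 1 4 3]

0 1 4 3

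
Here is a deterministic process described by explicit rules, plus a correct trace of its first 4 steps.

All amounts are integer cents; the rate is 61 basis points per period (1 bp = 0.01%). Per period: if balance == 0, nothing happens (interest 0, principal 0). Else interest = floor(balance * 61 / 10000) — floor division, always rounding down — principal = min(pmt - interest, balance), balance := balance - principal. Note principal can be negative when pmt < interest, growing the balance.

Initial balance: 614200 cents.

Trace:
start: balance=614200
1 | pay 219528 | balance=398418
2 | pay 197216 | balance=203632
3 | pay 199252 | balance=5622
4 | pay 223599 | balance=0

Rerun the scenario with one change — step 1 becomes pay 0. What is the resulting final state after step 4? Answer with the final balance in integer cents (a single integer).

5626

(re-executing from step 1 with the substitution; state before step 1: balance=614200)
1 | pay 0 | balance=617946
2 | pay 197216 | balance=424499
3 | pay 199252 | balance=227836
4 | pay 223599 | balance=5626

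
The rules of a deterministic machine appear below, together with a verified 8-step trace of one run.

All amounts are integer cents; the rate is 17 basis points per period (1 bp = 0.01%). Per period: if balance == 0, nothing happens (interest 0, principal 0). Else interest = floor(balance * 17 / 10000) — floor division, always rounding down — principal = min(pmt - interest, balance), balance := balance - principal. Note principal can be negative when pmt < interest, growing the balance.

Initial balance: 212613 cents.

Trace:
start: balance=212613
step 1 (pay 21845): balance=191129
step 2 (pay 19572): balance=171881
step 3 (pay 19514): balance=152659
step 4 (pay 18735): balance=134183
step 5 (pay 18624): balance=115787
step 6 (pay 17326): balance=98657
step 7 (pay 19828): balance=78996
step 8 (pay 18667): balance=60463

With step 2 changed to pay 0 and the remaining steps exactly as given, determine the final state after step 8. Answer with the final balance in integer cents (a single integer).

80235

(re-executing from step 2 with the substitution; state before step 2: balance=191129)
step 2 (pay 0): balance=191453
step 3 (pay 19514): balance=172264
step 4 (pay 18735): balance=153821
step 5 (pay 18624): balance=135458
step 6 (pay 17326): balance=118362
step 7 (pay 19828): balance=98735
step 8 (pay 18667): balance=80235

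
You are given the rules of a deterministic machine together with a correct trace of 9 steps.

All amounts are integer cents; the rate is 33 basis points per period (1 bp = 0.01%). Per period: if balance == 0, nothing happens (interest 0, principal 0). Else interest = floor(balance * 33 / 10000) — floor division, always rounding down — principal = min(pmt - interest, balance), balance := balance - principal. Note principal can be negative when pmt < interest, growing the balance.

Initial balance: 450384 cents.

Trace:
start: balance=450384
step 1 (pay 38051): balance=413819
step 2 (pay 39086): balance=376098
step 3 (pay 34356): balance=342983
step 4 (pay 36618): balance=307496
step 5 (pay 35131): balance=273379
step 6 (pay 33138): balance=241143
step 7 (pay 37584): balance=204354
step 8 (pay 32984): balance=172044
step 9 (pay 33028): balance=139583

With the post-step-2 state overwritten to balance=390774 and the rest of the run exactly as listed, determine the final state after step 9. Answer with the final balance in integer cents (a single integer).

154602

state after step 2 := balance=390774
step 3 (pay 34356): balance=357707
step 4 (pay 36618): balance=322269
step 5 (pay 35131): balance=288201
step 6 (pay 33138): balance=256014
step 7 (pay 37584): balance=219274
step 8 (pay 32984): balance=187013
step 9 (pay 33028): balance=154602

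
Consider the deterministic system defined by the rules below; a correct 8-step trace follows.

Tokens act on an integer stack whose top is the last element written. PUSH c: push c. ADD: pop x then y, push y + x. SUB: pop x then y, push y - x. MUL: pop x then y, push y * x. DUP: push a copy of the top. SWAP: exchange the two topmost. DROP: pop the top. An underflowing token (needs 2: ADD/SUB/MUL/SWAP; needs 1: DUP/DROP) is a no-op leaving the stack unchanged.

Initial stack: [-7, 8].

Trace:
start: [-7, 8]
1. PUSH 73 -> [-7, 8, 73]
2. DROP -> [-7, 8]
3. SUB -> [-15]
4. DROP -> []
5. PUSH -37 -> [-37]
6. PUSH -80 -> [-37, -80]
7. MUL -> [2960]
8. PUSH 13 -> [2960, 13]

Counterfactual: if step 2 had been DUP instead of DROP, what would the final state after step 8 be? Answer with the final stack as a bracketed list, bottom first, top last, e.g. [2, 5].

(re-executing from step 2 with the substitution; state before step 2: [-7, 8, 73])
2. DUP -> [-7, 8, 73, 73]
3. SUB -> [-7, 8, 0]
4. DROP -> [-7, 8]
5. PUSH -37 -> [-7, 8, -37]
6. PUSH -80 -> [-7, 8, -37, -80]
7. MUL -> [-7, 8, 2960]
8. PUSH 13 -> [-7, 8, 2960, 13]

[-7, 8, 2960, 13]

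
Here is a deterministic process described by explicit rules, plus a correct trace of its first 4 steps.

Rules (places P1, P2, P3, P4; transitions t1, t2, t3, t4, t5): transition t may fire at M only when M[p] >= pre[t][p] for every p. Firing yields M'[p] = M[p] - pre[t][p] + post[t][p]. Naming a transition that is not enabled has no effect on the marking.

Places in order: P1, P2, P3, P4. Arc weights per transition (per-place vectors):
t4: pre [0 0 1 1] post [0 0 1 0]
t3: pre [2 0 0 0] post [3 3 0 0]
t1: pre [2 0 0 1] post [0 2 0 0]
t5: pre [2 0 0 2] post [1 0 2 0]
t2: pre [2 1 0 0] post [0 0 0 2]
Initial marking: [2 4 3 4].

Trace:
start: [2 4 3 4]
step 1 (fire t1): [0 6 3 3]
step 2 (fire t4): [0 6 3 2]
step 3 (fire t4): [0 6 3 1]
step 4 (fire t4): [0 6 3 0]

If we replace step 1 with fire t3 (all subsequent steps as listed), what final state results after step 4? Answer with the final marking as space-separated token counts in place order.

3 7 3 1

(re-executing from step 1 with the substitution; state before step 1: [2 4 3 4])
step 1 (fire t3): [3 7 3 4]
step 2 (fire t4): [3 7 3 3]
step 3 (fire t4): [3 7 3 2]
step 4 (fire t4): [3 7 3 1]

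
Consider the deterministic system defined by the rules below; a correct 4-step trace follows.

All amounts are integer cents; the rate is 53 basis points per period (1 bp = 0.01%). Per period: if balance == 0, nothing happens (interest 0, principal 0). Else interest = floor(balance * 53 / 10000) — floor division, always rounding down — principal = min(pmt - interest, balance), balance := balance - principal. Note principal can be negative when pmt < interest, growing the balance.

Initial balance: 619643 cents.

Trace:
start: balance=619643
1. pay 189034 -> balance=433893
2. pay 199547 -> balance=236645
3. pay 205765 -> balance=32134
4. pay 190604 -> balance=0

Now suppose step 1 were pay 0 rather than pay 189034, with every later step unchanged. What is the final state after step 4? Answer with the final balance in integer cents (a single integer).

33755

(re-executing from step 1 with the substitution; state before step 1: balance=619643)
1. pay 0 -> balance=622927
2. pay 199547 -> balance=426681
3. pay 205765 -> balance=223177
4. pay 190604 -> balance=33755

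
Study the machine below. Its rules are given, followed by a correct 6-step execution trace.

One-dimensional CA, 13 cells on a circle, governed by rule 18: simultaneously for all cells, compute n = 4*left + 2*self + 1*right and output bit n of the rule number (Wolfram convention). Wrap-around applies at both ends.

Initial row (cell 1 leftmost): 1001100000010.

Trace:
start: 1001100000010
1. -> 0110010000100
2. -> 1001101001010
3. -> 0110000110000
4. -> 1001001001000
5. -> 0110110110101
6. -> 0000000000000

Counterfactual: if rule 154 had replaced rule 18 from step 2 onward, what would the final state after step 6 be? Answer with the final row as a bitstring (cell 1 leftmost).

1010010101101

(re-executing steps 2..6 under rule 154; state before step 2: 0110010000100)
2. -> 1101101001010
3. -> 1001000110000
4. -> 0110101101001
5. -> 0100001000110
6. -> 1010010101101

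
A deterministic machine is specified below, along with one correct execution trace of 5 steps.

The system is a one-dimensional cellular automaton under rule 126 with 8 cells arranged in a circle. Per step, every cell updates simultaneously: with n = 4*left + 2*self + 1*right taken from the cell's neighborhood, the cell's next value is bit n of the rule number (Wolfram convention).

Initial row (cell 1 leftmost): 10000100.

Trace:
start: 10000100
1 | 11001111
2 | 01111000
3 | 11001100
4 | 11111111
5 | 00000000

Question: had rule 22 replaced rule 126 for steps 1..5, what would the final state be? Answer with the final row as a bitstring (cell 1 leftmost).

00000011

(re-executing steps 1..5 under rule 22; state before step 1: 10000100)
1 | 11001111
2 | 00110000
3 | 01001000
4 | 11111100
5 | 00000011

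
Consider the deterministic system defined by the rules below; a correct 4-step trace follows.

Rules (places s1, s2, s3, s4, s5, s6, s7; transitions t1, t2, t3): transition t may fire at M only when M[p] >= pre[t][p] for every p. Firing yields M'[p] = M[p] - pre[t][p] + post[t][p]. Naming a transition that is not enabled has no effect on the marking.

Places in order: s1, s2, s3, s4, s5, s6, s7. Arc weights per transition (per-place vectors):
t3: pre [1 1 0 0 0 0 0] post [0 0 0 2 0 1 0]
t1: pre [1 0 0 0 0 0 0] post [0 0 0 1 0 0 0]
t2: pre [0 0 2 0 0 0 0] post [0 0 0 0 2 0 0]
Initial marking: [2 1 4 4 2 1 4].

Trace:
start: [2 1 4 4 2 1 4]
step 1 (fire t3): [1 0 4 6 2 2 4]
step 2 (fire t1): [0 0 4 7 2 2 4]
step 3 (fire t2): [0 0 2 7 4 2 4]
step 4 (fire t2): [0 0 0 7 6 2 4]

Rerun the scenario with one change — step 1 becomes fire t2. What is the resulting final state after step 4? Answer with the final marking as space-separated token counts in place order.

(re-executing from step 1 with the substitution; state before step 1: [2 1 4 4 2 1 4])
step 1 (fire t2): [2 1 2 4 4 1 4]
step 2 (fire t1): [1 1 2 5 4 1 4]
step 3 (fire t2): [1 1 0 5 6 1 4]
step 4 (fire t2): [1 1 0 5 6 1 4]

1 1 0 5 6 1 4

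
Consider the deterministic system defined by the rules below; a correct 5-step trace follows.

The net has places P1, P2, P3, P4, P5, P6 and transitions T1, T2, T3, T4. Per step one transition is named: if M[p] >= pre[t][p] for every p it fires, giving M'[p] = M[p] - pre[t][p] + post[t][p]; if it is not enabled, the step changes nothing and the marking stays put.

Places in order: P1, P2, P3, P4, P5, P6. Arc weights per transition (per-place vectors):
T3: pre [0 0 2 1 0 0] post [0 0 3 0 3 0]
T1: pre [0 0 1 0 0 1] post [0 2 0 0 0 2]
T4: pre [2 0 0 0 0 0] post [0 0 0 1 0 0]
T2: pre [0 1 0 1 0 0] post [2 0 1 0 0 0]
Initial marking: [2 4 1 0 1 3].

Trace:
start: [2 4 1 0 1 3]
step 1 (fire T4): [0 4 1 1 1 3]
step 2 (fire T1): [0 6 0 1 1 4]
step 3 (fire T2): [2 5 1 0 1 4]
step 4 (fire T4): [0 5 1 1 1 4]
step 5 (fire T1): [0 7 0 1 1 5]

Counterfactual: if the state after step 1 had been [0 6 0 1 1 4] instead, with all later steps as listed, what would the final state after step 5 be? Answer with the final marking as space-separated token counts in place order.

0 7 0 1 1 5

state after step 1 := [0 6 0 1 1 4]
step 2 (fire T1): [0 6 0 1 1 4]
step 3 (fire T2): [2 5 1 0 1 4]
step 4 (fire T4): [0 5 1 1 1 4]
step 5 (fire T1): [0 7 0 1 1 5]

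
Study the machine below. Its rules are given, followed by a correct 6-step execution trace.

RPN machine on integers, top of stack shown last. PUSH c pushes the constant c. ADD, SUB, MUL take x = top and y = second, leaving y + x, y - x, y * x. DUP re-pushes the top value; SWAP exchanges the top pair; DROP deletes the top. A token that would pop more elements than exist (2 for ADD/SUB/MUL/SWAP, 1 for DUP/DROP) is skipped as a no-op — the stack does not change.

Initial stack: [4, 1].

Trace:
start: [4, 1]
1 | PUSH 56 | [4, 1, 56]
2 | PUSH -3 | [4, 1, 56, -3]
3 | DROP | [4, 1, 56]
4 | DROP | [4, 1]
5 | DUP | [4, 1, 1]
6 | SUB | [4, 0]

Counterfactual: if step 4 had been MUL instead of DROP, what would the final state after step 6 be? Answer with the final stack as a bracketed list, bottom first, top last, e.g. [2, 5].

(re-executing from step 4 with the substitution; state before step 4: [4, 1, 56])
4 | MUL | [4, 56]
5 | DUP | [4, 56, 56]
6 | SUB | [4, 0]

[4, 0]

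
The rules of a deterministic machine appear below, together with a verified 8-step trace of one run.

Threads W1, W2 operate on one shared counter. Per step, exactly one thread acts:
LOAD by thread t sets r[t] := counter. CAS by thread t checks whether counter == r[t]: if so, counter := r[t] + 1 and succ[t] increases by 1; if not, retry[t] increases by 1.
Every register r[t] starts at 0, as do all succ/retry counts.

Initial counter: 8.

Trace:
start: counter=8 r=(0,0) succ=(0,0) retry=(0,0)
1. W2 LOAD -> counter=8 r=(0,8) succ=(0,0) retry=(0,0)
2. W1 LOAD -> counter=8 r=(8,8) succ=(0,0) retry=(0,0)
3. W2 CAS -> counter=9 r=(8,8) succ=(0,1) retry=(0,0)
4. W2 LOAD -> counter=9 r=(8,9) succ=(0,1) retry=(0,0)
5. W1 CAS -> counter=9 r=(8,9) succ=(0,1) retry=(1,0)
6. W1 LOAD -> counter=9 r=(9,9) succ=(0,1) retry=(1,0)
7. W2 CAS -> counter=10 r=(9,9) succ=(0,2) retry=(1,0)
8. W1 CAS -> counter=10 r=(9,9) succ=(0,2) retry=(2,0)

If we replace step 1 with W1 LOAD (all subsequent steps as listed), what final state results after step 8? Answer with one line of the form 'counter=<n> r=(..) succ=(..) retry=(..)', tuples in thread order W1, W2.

counter=10 r=(9,8) succ=(2,0) retry=(0,2)

(re-executing from step 1 with the substitution; state before step 1: counter=8 r=(0,0) succ=(0,0) retry=(0,0))
1. W1 LOAD -> counter=8 r=(8,0) succ=(0,0) retry=(0,0)
2. W1 LOAD -> counter=8 r=(8,0) succ=(0,0) retry=(0,0)
3. W2 CAS -> counter=8 r=(8,0) succ=(0,0) retry=(0,1)
4. W2 LOAD -> counter=8 r=(8,8) succ=(0,0) retry=(0,1)
5. W1 CAS -> counter=9 r=(8,8) succ=(1,0) retry=(0,1)
6. W1 LOAD -> counter=9 r=(9,8) succ=(1,0) retry=(0,1)
7. W2 CAS -> counter=9 r=(9,8) succ=(1,0) retry=(0,2)
8. W1 CAS -> counter=10 r=(9,8) succ=(2,0) retry=(0,2)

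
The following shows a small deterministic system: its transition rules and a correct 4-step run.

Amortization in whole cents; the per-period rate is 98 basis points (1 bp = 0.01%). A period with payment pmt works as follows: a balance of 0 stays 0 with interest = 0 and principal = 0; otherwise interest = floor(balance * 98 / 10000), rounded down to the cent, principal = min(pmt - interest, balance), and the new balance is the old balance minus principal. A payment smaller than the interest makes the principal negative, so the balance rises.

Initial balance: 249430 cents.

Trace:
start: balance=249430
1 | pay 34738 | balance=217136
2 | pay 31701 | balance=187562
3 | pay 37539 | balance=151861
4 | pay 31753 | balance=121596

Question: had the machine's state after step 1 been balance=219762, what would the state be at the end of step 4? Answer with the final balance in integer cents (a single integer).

state after step 1 := balance=219762
2 | pay 31701 | balance=190214
3 | pay 37539 | balance=154539
4 | pay 31753 | balance=124300

124300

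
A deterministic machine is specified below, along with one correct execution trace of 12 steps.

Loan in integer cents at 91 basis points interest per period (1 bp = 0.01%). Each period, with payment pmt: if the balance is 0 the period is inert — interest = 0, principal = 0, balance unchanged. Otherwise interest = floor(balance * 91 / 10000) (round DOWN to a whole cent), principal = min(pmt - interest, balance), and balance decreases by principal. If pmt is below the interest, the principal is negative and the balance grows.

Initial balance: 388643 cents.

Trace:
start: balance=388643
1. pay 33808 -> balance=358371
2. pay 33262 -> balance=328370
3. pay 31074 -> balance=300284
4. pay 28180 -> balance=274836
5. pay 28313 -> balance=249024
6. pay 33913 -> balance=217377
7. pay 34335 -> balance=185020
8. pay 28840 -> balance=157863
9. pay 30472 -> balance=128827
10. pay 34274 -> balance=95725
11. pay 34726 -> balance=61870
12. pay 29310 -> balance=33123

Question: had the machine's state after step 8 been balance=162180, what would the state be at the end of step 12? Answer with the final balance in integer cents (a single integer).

state after step 8 := balance=162180
9. pay 30472 -> balance=133183
10. pay 34274 -> balance=100120
11. pay 34726 -> balance=66305
12. pay 29310 -> balance=37598

37598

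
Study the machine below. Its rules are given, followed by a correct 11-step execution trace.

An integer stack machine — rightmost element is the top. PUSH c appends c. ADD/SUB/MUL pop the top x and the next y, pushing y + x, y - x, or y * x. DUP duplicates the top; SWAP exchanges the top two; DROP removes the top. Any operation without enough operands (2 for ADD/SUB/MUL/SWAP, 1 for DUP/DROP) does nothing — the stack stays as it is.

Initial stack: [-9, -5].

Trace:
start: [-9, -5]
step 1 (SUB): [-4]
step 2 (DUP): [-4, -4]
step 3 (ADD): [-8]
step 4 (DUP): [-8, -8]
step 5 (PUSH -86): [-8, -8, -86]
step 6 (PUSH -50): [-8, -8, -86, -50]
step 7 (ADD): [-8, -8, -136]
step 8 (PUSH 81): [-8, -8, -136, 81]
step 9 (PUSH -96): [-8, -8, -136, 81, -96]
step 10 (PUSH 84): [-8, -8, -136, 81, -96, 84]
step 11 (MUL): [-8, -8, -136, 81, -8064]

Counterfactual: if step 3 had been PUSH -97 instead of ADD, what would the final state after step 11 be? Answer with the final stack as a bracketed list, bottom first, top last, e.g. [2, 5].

(re-executing from step 3 with the substitution; state before step 3: [-4, -4])
step 3 (PUSH -97): [-4, -4, -97]
step 4 (DUP): [-4, -4, -97, -97]
step 5 (PUSH -86): [-4, -4, -97, -97, -86]
step 6 (PUSH -50): [-4, -4, -97, -97, -86, -50]
step 7 (ADD): [-4, -4, -97, -97, -136]
step 8 (PUSH 81): [-4, -4, -97, -97, -136, 81]
step 9 (PUSH -96): [-4, -4, -97, -97, -136, 81, -96]
step 10 (PUSH 84): [-4, -4, -97, -97, -136, 81, -96, 84]
step 11 (MUL): [-4, -4, -97, -97, -136, 81, -8064]

[-4, -4, -97, -97, -136, 81, -8064]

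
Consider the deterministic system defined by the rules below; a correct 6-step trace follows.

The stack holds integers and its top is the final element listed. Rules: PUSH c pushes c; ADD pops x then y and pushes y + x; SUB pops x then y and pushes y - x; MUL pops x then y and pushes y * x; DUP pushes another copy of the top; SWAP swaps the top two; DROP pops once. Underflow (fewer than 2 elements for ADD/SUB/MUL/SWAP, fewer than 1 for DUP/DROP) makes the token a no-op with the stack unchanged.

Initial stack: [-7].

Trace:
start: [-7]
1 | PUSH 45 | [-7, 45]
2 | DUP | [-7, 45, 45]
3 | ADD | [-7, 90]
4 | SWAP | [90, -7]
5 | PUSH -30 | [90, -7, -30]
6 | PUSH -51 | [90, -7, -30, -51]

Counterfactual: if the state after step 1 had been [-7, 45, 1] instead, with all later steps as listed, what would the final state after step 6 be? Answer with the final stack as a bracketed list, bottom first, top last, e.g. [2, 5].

[-7, 2, 45, -30, -51]

state after step 1 := [-7, 45, 1]
2 | DUP | [-7, 45, 1, 1]
3 | ADD | [-7, 45, 2]
4 | SWAP | [-7, 2, 45]
5 | PUSH -30 | [-7, 2, 45, -30]
6 | PUSH -51 | [-7, 2, 45, -30, -51]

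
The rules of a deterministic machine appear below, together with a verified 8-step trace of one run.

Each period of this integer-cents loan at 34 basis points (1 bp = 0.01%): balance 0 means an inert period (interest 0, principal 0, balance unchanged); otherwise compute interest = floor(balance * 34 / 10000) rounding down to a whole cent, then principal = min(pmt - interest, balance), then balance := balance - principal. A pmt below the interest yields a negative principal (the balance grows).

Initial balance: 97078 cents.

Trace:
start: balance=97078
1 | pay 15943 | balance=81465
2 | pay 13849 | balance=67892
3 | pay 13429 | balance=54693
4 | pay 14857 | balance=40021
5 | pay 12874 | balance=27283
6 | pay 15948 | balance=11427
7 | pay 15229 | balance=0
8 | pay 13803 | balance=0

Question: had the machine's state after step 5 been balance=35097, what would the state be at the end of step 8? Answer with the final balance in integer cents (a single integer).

0

state after step 5 := balance=35097
6 | pay 15948 | balance=19268
7 | pay 15229 | balance=4104
8 | pay 13803 | balance=0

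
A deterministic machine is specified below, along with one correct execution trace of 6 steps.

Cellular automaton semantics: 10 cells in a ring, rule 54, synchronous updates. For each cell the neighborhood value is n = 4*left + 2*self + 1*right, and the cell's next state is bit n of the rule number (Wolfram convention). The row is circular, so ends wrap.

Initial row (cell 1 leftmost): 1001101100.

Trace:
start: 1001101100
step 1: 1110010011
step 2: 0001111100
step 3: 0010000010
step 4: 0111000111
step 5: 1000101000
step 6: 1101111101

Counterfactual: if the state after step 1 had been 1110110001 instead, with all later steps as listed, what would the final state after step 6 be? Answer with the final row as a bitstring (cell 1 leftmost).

1111000011

state after step 1 := 1110110001
step 2: 0001001010
step 3: 0011111111
step 4: 1100000000
step 5: 0010000001
step 6: 1111000011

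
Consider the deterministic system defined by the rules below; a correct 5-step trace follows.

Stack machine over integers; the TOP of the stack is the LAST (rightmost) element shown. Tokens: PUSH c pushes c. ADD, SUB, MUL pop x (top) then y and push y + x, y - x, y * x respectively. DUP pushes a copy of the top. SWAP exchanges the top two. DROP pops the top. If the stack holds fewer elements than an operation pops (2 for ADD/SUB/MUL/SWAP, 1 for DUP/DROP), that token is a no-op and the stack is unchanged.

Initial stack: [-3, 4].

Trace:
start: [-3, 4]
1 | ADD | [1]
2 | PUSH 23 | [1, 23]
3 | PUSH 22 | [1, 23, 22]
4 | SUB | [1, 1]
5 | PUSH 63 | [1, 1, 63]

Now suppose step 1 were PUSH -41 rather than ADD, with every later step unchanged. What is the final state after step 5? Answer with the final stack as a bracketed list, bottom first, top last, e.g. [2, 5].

[-3, 4, -41, 1, 63]

(re-executing from step 1 with the substitution; state before step 1: [-3, 4])
1 | PUSH -41 | [-3, 4, -41]
2 | PUSH 23 | [-3, 4, -41, 23]
3 | PUSH 22 | [-3, 4, -41, 23, 22]
4 | SUB | [-3, 4, -41, 1]
5 | PUSH 63 | [-3, 4, -41, 1, 63]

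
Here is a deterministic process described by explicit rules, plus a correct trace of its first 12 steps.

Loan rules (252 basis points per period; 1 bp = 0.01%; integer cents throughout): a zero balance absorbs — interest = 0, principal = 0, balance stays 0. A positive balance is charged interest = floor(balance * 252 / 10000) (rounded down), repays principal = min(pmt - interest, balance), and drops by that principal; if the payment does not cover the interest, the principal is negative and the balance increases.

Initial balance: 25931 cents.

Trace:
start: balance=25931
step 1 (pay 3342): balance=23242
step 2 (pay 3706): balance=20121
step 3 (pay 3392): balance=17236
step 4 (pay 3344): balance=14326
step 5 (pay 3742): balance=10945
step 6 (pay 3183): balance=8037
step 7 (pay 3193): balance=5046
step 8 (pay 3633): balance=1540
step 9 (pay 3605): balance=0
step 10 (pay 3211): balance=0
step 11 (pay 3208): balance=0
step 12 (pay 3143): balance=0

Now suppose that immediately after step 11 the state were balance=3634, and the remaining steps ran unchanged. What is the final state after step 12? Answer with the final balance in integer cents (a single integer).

582

state after step 11 := balance=3634
step 12 (pay 3143): balance=582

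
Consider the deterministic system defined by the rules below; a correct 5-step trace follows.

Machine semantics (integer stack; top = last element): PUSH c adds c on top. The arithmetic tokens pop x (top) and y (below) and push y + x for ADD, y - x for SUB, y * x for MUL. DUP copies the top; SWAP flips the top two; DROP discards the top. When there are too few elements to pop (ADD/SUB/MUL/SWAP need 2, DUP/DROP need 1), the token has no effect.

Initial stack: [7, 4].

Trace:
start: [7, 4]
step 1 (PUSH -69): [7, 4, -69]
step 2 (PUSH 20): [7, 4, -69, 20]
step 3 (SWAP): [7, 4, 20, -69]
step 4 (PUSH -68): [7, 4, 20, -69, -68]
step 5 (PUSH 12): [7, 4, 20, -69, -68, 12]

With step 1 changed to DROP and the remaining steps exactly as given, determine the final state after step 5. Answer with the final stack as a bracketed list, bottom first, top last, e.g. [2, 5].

(re-executing from step 1 with the substitution; state before step 1: [7, 4])
step 1 (DROP): [7]
step 2 (PUSH 20): [7, 20]
step 3 (SWAP): [20, 7]
step 4 (PUSH -68): [20, 7, -68]
step 5 (PUSH 12): [20, 7, -68, 12]

[20, 7, -68, 12]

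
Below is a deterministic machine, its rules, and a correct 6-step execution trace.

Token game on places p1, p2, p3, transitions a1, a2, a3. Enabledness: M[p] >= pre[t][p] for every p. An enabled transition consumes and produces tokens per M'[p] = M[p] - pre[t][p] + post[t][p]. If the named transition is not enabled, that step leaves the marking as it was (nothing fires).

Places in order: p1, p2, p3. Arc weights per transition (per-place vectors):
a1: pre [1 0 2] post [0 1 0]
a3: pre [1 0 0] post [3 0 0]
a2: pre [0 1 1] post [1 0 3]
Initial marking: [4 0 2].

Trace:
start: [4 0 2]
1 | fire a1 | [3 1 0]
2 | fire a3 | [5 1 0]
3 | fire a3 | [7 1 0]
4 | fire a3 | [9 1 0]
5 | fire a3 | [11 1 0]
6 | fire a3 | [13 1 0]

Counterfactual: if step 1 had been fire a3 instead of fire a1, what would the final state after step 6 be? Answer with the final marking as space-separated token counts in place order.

16 0 2

(re-executing from step 1 with the substitution; state before step 1: [4 0 2])
1 | fire a3 | [6 0 2]
2 | fire a3 | [8 0 2]
3 | fire a3 | [10 0 2]
4 | fire a3 | [12 0 2]
5 | fire a3 | [14 0 2]
6 | fire a3 | [16 0 2]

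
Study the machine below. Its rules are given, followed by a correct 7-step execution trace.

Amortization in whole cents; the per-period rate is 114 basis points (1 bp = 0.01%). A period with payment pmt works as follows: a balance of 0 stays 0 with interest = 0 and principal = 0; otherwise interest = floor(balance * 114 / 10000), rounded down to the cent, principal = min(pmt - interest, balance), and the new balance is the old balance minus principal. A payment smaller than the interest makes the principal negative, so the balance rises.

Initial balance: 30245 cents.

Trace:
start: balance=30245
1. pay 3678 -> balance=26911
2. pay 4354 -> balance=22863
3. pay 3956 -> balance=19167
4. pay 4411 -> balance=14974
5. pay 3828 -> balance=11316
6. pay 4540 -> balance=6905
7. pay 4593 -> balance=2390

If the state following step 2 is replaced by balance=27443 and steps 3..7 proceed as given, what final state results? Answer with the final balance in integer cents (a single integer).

state after step 2 := balance=27443
3. pay 3956 -> balance=23799
4. pay 4411 -> balance=19659
5. pay 3828 -> balance=16055
6. pay 4540 -> balance=11698
7. pay 4593 -> balance=7238

7238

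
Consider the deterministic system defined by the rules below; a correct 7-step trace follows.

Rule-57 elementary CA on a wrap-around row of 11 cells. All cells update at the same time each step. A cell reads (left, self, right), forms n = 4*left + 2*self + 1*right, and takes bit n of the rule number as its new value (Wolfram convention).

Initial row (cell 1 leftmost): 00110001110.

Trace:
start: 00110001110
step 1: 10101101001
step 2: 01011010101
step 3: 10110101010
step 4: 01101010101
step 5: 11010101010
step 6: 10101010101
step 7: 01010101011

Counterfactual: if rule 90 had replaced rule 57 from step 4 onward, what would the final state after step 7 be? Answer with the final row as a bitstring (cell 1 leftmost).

(re-executing steps 4..7 under rule 90; state before step 4: 10110101010)
step 4: 00110000000
step 5: 01111000000
step 6: 11001100000
step 7: 11111110001

11111110001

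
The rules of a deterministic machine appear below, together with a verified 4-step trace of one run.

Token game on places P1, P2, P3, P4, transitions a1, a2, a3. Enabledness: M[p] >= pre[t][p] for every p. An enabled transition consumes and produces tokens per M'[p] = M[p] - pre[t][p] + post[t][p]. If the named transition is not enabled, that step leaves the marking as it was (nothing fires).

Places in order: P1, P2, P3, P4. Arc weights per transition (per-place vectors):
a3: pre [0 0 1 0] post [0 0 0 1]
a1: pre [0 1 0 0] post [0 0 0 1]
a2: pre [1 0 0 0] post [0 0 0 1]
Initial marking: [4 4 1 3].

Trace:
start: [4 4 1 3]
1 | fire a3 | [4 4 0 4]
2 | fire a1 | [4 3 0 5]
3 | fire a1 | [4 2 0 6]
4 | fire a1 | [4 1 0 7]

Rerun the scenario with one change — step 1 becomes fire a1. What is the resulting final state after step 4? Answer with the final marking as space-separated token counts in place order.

4 0 1 7

(re-executing from step 1 with the substitution; state before step 1: [4 4 1 3])
1 | fire a1 | [4 3 1 4]
2 | fire a1 | [4 2 1 5]
3 | fire a1 | [4 1 1 6]
4 | fire a1 | [4 0 1 7]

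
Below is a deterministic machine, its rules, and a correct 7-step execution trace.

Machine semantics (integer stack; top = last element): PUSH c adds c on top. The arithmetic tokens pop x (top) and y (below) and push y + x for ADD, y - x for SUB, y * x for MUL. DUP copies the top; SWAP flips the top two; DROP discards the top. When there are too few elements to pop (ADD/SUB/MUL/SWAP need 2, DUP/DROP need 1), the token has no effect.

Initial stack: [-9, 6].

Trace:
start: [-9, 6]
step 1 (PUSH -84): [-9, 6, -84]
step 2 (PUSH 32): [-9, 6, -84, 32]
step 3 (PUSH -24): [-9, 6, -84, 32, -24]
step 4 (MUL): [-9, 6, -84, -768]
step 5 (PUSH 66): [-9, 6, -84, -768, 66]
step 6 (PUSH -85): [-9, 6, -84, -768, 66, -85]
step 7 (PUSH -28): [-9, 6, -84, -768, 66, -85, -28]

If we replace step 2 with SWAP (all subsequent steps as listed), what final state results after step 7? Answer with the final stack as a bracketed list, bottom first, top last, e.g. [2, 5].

[-9, -84, -144, 66, -85, -28]

(re-executing from step 2 with the substitution; state before step 2: [-9, 6, -84])
step 2 (SWAP): [-9, -84, 6]
step 3 (PUSH -24): [-9, -84, 6, -24]
step 4 (MUL): [-9, -84, -144]
step 5 (PUSH 66): [-9, -84, -144, 66]
step 6 (PUSH -85): [-9, -84, -144, 66, -85]
step 7 (PUSH -28): [-9, -84, -144, 66, -85, -28]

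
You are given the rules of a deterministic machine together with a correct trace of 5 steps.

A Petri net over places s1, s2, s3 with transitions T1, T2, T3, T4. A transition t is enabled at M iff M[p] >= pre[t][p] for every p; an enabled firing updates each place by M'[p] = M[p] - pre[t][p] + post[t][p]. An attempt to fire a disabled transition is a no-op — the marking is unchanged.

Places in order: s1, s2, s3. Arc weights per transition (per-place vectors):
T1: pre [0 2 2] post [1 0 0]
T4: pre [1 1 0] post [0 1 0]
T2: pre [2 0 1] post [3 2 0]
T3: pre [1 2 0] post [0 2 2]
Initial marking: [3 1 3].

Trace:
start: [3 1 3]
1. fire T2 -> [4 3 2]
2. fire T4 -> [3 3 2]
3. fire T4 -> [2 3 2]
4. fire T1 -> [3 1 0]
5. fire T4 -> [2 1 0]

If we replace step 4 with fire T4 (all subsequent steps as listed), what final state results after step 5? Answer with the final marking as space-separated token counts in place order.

0 3 2

(re-executing from step 4 with the substitution; state before step 4: [2 3 2])
4. fire T4 -> [1 3 2]
5. fire T4 -> [0 3 2]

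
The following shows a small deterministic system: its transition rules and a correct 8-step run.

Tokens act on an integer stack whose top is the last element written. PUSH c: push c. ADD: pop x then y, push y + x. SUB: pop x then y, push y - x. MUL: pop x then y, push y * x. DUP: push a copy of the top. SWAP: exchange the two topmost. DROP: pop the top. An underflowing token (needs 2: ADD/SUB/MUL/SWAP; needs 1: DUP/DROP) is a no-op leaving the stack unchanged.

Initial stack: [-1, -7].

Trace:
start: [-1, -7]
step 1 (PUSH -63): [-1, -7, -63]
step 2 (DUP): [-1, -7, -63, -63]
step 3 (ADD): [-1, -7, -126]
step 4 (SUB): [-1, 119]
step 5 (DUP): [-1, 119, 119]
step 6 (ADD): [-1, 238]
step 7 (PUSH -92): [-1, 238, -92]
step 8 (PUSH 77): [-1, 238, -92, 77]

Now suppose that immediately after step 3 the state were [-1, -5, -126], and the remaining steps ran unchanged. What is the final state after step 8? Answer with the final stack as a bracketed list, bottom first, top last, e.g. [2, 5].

state after step 3 := [-1, -5, -126]
step 4 (SUB): [-1, 121]
step 5 (DUP): [-1, 121, 121]
step 6 (ADD): [-1, 242]
step 7 (PUSH -92): [-1, 242, -92]
step 8 (PUSH 77): [-1, 242, -92, 77]

[-1, 242, -92, 77]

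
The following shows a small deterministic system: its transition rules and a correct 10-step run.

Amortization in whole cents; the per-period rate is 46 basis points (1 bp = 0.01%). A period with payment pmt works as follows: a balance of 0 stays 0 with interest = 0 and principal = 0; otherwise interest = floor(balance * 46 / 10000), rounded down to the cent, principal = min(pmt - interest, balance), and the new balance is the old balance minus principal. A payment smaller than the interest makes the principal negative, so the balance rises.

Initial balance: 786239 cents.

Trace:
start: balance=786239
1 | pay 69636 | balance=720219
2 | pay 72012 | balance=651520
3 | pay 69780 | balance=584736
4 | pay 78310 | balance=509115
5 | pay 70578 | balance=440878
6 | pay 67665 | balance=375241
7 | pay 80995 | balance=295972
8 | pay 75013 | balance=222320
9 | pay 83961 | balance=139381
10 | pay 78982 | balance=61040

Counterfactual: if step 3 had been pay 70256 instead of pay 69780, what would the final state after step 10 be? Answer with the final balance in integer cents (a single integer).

(re-executing from step 3 with the substitution; state before step 3: balance=651520)
3 | pay 70256 | balance=584260
4 | pay 78310 | balance=508637
5 | pay 70578 | balance=440398
6 | pay 67665 | balance=374758
7 | pay 80995 | balance=295486
8 | pay 75013 | balance=221832
9 | pay 83961 | balance=138891
10 | pay 78982 | balance=60547

60547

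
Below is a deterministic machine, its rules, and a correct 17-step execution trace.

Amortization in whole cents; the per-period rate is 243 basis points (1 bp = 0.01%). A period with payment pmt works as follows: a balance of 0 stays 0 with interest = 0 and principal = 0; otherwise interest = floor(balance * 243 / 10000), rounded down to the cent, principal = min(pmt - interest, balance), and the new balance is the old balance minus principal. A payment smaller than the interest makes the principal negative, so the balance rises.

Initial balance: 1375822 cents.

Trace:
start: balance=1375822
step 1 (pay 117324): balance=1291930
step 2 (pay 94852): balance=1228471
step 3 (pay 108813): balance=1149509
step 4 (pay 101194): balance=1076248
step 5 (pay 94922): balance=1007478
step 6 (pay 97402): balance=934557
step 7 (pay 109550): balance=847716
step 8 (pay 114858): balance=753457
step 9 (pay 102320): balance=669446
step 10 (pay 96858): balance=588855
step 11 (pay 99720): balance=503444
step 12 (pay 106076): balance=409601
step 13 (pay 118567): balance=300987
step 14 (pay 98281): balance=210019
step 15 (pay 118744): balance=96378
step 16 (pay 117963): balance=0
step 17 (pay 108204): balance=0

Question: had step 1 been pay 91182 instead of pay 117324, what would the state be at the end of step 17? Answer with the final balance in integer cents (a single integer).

0

(re-executing from step 1 with the substitution; state before step 1: balance=1375822)
step 1 (pay 91182): balance=1318072
step 2 (pay 94852): balance=1255249
step 3 (pay 108813): balance=1176938
step 4 (pay 101194): balance=1104343
step 5 (pay 94922): balance=1036256
step 6 (pay 97402): balance=964035
step 7 (pay 109550): balance=877911
step 8 (pay 114858): balance=784386
step 9 (pay 102320): balance=701126
step 10 (pay 96858): balance=621305
step 11 (pay 99720): balance=536682
step 12 (pay 106076): balance=443647
step 13 (pay 118567): balance=335860
step 14 (pay 98281): balance=245740
step 15 (pay 118744): balance=132967
step 16 (pay 117963): balance=18235
step 17 (pay 108204): balance=0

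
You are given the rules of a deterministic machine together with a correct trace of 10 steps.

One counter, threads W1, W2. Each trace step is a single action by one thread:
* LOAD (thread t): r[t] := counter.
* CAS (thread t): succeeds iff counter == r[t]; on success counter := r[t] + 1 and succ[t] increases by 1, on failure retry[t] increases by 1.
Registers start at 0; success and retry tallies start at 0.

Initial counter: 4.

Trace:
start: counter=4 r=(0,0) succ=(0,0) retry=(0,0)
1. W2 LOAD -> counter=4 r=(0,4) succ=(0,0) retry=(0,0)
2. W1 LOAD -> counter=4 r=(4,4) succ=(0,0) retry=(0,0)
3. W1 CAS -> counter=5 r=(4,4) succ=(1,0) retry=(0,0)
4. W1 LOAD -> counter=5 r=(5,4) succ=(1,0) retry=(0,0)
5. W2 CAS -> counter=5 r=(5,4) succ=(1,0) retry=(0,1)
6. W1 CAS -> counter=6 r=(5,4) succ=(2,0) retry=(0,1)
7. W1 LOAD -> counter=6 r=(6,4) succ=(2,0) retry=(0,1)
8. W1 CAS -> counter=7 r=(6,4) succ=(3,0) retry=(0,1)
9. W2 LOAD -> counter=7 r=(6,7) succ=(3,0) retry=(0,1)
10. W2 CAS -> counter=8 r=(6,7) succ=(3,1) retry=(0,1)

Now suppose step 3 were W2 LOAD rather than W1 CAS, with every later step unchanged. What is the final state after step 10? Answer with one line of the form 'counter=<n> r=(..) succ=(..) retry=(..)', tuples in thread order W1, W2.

counter=7 r=(5,6) succ=(1,2) retry=(1,0)

(re-executing from step 3 with the substitution; state before step 3: counter=4 r=(4,4) succ=(0,0) retry=(0,0))
3. W2 LOAD -> counter=4 r=(4,4) succ=(0,0) retry=(0,0)
4. W1 LOAD -> counter=4 r=(4,4) succ=(0,0) retry=(0,0)
5. W2 CAS -> counter=5 r=(4,4) succ=(0,1) retry=(0,0)
6. W1 CAS -> counter=5 r=(4,4) succ=(0,1) retry=(1,0)
7. W1 LOAD -> counter=5 r=(5,4) succ=(0,1) retry=(1,0)
8. W1 CAS -> counter=6 r=(5,4) succ=(1,1) retry=(1,0)
9. W2 LOAD -> counter=6 r=(5,6) succ=(1,1) retry=(1,0)
10. W2 CAS -> counter=7 r=(5,6) succ=(1,2) retry=(1,0)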